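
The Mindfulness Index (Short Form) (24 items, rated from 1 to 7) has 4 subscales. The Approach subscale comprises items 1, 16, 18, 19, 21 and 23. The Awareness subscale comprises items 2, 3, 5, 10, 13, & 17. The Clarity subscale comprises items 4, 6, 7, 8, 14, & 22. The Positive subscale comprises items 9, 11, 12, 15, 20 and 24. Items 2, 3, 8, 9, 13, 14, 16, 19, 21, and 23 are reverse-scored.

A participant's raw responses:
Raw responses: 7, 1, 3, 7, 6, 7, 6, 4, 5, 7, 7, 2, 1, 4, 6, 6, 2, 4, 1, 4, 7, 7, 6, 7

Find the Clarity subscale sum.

35

Clarity items: 4, 6, 7, 8, 14, 22.
Of these, items 8 & 14 are reverse-scored; reversed = (1+7) − raw = 8 − raw.
  item 4: 7
  item 6: 7
  item 7: 6
  item 8: 8 − 4 = 4
  item 14: 8 − 4 = 4
  item 22: 7
Sum = 7 + 7 + 6 + 4 + 4 + 7 = 35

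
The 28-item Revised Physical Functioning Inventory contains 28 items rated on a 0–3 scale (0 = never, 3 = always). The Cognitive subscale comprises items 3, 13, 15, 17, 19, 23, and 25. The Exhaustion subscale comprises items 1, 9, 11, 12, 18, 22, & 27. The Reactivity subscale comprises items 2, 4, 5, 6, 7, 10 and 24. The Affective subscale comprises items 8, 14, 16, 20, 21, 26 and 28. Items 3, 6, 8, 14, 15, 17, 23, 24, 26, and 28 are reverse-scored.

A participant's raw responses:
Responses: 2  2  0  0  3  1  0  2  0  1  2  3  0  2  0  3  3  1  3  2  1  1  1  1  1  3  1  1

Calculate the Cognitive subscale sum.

Cognitive items: 3, 13, 15, 17, 19, 23, 25.
Of these, items 3, 15, 17 and 23 are reverse-scored; reverse-coded value = 3 − response.
  item 3: 3 − 0 = 3
  item 13: 0
  item 15: 3 − 0 = 3
  item 17: 3 − 3 = 0
  item 19: 3
  item 23: 3 − 1 = 2
  item 25: 1
Sum = 3 + 0 + 3 + 0 + 3 + 2 + 1 = 12

12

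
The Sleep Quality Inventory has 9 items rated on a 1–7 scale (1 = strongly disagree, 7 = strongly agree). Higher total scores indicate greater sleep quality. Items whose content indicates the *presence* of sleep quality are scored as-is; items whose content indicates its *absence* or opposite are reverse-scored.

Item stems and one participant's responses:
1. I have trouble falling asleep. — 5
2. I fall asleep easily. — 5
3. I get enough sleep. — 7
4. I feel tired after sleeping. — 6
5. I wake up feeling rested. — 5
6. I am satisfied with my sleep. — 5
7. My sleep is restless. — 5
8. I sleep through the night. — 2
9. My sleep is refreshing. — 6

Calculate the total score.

Items 1, 4, 7 describe the absence/opposite of sleep quality → reverse-score.
reversed = (1+7) − raw = 8 − raw.
  item 1: 8 − 5 = 3
  item 2: 5
  item 3: 7
  item 4: 8 − 6 = 2
  item 5: 5
  item 6: 5
  item 7: 8 − 5 = 3
  item 8: 2
  item 9: 6
Total = 3 + 5 + 7 + 2 + 5 + 5 + 3 + 2 + 6 = 38

38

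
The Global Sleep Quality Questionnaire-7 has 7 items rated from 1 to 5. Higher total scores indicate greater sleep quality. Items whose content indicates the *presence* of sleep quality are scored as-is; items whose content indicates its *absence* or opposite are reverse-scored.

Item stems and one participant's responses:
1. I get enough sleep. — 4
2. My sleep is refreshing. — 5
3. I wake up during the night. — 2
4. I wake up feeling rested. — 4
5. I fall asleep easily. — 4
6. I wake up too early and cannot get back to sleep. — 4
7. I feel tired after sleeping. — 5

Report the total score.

24

Items 3, 6, 7 describe the absence/opposite of sleep quality → reverse-score.
on a 1–5 scale, reversed = 6 − raw.
  item 1: 4
  item 2: 5
  item 3: 6 − 2 = 4
  item 4: 4
  item 5: 4
  item 6: 6 − 4 = 2
  item 7: 6 − 5 = 1
Total = 4 + 5 + 4 + 4 + 4 + 2 + 1 = 24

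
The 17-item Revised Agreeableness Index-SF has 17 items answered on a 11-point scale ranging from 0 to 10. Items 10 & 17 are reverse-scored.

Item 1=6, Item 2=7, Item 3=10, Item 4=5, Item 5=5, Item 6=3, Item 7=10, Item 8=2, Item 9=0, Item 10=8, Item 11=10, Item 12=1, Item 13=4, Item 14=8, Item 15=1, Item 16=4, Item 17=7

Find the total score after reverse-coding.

Reversing items 10 and 17 with 10 − raw:
Total = 6 + 7 + 10 + 5 + 5 + 3 + 10 + 2 + 0 + (10−8) + 10 + 1 + 4 + 8 + 1 + 4 + (10−7)
      = 6 + 7 + 10 + 5 + 5 + 3 + 10 + 2 + 0 + 2 + 10 + 1 + 4 + 8 + 1 + 4 + 3 = 81

81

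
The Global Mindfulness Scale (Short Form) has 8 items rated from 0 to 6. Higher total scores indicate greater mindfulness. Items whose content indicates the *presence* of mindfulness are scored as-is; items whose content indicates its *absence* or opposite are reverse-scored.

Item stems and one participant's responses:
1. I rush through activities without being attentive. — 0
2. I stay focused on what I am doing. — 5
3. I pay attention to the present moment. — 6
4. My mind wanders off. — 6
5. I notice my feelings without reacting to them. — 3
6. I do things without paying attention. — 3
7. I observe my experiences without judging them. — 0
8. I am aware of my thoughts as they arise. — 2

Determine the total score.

25

Items 1, 4, 6 describe the absence/opposite of mindfulness → reverse-score.
reversed = (0+6) − raw = 6 − raw.
  item 1: 6 − 0 = 6
  item 2: 5
  item 3: 6
  item 4: 6 − 6 = 0
  item 5: 3
  item 6: 6 − 3 = 3
  item 7: 0
  item 8: 2
Total = 6 + 5 + 6 + 0 + 3 + 3 + 0 + 2 = 25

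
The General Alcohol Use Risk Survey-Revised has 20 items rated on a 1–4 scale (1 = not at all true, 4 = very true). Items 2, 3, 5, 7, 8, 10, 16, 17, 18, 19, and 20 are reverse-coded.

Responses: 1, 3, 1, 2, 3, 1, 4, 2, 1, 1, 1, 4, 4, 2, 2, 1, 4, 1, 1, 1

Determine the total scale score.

51

Raw sum = 40. Reverse-coded items: 2, 3, 5, 7, 8, 10, 16, 17, 18, 19, 20; their raw sum = 22.
Each reversal replaces raw with 5 − raw, changing the total by 5 − 2·raw per item.
Total = 40 + 11·5 − 2·22 = 40 + 55 − 44 = 51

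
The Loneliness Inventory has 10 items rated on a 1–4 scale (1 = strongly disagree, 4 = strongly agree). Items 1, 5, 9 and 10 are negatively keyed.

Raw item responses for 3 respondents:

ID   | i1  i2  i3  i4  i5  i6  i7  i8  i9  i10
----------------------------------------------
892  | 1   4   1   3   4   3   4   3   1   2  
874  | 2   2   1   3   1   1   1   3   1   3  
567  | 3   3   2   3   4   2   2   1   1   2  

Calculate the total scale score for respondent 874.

24

Respondent 874 raw: 2, 2, 1, 3, 1, 1, 1, 3, 1, 3.
Reverse-coded (reverse-coded value = 5 − response):
  item 1: 5 − 2 = 3
  item 2: 2
  item 3: 1
  item 4: 3
  item 5: 5 − 1 = 4
  item 6: 1
  item 7: 1
  item 8: 3
  item 9: 5 − 1 = 4
  item 10: 5 − 3 = 2
Sum = 3 + 2 + 1 + 3 + 4 + 1 + 1 + 3 + 4 + 2 = 24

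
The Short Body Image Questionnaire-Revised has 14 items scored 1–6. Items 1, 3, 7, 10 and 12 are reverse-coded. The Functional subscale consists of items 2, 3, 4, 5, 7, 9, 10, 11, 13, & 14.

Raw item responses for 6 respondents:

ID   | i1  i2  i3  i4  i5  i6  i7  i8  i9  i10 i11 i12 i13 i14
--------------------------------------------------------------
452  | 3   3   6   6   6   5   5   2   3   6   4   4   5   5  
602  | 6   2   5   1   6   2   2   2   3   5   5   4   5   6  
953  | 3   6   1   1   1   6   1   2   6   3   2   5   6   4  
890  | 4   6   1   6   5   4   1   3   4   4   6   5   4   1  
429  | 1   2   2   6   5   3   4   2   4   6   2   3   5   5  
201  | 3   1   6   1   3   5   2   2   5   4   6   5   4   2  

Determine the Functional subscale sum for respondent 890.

Respondent 890 raw: 4, 6, 1, 6, 5, 4, 1, 3, 4, 4, 6, 5, 4, 1.
Functional items: 2, 3, 4, 5, 7, 9, 10, 11, 13, 14.
Reverse-coded (reverse-coded value = 7 − response):
  item 2: 6
  item 3: 7 − 1 = 6
  item 4: 6
  item 5: 5
  item 7: 7 − 1 = 6
  item 9: 4
  item 10: 7 − 4 = 3
  item 11: 6
  item 13: 4
  item 14: 1
Sum = 6 + 6 + 6 + 5 + 6 + 4 + 3 + 6 + 4 + 1 = 47

47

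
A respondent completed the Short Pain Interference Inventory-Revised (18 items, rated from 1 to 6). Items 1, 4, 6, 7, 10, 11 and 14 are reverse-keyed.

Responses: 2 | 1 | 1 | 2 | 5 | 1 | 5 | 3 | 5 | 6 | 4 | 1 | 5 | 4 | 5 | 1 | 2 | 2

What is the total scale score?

56

Raw sum = 55. Reverse-keyed items: 1, 4, 6, 7, 10, 11, 14; their raw sum = 24.
Each reversal replaces raw with 7 − raw, changing the total by 7 − 2·raw per item.
Total = 55 + 7·7 − 2·24 = 55 + 49 − 48 = 56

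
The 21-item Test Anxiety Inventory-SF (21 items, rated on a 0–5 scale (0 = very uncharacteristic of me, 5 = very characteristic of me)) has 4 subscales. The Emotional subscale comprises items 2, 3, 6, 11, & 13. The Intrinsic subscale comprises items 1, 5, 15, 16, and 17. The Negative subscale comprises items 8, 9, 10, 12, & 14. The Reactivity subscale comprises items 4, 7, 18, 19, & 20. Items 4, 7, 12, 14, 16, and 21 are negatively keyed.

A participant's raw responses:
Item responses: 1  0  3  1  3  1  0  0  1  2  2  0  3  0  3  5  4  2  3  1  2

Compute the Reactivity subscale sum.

15

Reactivity items: 4, 7, 18, 19, 20.
Of these, items 4 & 7 are negatively keyed; reversed = (0+5) − raw = 5 − raw.
  item 4: 5 − 1 = 4
  item 7: 5 − 0 = 5
  item 18: 2
  item 19: 3
  item 20: 1
Sum = 4 + 5 + 2 + 3 + 1 = 15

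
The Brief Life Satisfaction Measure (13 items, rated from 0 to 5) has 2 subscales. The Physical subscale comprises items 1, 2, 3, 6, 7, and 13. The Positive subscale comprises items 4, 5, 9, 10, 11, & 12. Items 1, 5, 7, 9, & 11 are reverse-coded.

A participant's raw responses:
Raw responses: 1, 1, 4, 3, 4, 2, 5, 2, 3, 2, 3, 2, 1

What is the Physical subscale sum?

Physical items: 1, 2, 3, 6, 7, 13.
Of these, items 1 & 7 are reverse-coded; on a 0–5 scale, reversed = 5 − raw.
  item 1: 5 − 1 = 4
  item 2: 1
  item 3: 4
  item 6: 2
  item 7: 5 − 5 = 0
  item 13: 1
Sum = 4 + 1 + 4 + 2 + 0 + 1 = 12

12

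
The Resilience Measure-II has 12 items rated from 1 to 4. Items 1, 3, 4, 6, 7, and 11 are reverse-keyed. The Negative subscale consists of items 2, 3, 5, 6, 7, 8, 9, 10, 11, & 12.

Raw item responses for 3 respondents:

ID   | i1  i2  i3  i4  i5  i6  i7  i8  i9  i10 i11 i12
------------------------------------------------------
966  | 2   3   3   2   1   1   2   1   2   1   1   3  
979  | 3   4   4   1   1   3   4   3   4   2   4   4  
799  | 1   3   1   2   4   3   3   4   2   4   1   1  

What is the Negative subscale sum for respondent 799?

30

Respondent 799 raw: 1, 3, 1, 2, 4, 3, 3, 4, 2, 4, 1, 1.
Negative items: 2, 3, 5, 6, 7, 8, 9, 10, 11, 12.
Reverse-coded (reverse-coded value = 5 − response):
  item 2: 3
  item 3: 5 − 1 = 4
  item 5: 4
  item 6: 5 − 3 = 2
  item 7: 5 − 3 = 2
  item 8: 4
  item 9: 2
  item 10: 4
  item 11: 5 − 1 = 4
  item 12: 1
Sum = 3 + 4 + 4 + 2 + 2 + 4 + 2 + 4 + 4 + 1 = 30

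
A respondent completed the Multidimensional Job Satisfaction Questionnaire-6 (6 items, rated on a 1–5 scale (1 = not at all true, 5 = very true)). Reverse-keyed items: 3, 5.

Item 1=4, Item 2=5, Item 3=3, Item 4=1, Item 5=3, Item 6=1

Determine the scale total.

Reversing items 3 and 5 with 6 − raw:
Total = 4 + 5 + (6−3) + 1 + (6−3) + 1
      = 4 + 5 + 3 + 1 + 3 + 1 = 17

17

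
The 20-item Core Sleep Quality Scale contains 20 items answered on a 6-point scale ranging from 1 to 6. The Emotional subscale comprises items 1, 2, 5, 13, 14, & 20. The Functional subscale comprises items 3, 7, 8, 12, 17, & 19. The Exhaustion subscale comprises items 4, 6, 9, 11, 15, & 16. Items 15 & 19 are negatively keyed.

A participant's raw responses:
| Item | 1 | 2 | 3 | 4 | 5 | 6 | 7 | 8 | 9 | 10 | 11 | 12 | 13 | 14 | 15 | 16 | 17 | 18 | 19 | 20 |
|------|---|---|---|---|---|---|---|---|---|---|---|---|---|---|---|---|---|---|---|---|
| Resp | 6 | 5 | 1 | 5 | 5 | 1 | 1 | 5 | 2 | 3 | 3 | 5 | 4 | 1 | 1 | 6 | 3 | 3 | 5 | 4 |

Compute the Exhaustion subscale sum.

Exhaustion items: 4, 6, 9, 11, 15, 16.
Of these, item 15 is negatively keyed; reversed = (1+6) − raw = 7 − raw.
  item 4: 5
  item 6: 1
  item 9: 2
  item 11: 3
  item 15: 7 − 1 = 6
  item 16: 6
Sum = 5 + 1 + 2 + 3 + 6 + 6 = 23

23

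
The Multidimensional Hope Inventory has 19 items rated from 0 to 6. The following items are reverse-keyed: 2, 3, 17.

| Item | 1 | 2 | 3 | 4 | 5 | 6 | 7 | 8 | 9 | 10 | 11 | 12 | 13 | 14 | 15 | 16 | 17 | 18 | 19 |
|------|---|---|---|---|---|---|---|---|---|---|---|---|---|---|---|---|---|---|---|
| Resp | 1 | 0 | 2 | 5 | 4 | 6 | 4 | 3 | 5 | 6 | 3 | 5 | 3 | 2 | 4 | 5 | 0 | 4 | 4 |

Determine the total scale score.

80

Apply reverse scoring (reversed = (0+6) − raw = 6 − raw):
  item 2: 6 − 0 = 6
  item 3: 6 − 2 = 4
  item 17: 6 − 0 = 6
Scored responses: 1, 6, 4, 5, 4, 6, 4, 3, 5, 6, 3, 5, 3, 2, 4, 5, 6, 4, 4
Total = 1 + 6 + 4 + 5 + 4 + 6 + 4 + 3 + 5 + 6 + 3 + 5 + 3 + 2 + 4 + 5 + 6 + 4 + 4 = 80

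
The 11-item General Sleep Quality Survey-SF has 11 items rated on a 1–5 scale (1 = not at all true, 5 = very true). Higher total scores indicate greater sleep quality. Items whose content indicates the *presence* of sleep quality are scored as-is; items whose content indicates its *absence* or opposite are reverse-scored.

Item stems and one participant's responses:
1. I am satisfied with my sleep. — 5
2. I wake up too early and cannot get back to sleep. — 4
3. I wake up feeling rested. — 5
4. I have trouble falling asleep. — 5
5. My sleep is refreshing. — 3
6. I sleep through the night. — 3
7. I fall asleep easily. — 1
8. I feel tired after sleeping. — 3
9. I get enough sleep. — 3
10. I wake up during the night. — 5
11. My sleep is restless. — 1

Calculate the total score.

32

Items 2, 4, 8, 10, 11 describe the absence/opposite of sleep quality → reverse-score.
reversed = (1+5) − raw = 6 − raw.
  item 1: 5
  item 2: 6 − 4 = 2
  item 3: 5
  item 4: 6 − 5 = 1
  item 5: 3
  item 6: 3
  item 7: 1
  item 8: 6 − 3 = 3
  item 9: 3
  item 10: 6 − 5 = 1
  item 11: 6 − 1 = 5
Total = 5 + 2 + 5 + 1 + 3 + 3 + 1 + 3 + 3 + 1 + 5 = 32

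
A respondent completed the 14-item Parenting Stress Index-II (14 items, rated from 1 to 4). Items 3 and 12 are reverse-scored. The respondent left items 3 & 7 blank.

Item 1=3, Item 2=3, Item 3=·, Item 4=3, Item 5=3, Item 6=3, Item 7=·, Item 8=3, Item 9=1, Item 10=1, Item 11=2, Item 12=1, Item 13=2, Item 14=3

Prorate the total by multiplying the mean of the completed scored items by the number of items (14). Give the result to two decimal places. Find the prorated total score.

Reverse-coded (reversed = (1+4) − raw = 5 − raw):
  item 12: 5 − 1 = 4
Completed scored items (12 of 14): 3, 3, 3, 3, 3, 3, 1, 1, 2, 4, 2, 3; sum = 31.
Person mean = 31 / 12 ≈ 2.5833
Prorated total = (31 / 12) × 14 = 36.17 (to 2 dp)

36.17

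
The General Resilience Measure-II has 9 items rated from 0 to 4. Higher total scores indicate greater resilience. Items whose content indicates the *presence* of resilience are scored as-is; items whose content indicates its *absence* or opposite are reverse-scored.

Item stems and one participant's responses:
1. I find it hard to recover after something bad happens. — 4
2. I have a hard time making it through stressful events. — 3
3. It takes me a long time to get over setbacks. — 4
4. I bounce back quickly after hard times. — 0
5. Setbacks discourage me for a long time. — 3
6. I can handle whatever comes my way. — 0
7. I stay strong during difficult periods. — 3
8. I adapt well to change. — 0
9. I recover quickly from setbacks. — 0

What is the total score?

5

Items 1, 2, 3, 5 describe the absence/opposite of resilience → reverse-score.
reverse-coded value = 4 − response.
  item 1: 4 − 4 = 0
  item 2: 4 − 3 = 1
  item 3: 4 − 4 = 0
  item 4: 0
  item 5: 4 − 3 = 1
  item 6: 0
  item 7: 3
  item 8: 0
  item 9: 0
Total = 0 + 1 + 0 + 0 + 1 + 0 + 3 + 0 + 0 = 5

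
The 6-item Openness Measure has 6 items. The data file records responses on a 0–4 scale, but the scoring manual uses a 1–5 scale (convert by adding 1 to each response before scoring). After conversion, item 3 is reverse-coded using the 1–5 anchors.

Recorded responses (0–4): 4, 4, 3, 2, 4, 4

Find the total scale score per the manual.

Convert to 1–5: 5, 5, 4, 3, 5, 5
Reverse-coded (on a 1–5 scale, reversed = 6 − raw):
  item 3: 6 − 4 = 2
Scored: 5, 5, 2, 3, 5, 5
Total = 25

25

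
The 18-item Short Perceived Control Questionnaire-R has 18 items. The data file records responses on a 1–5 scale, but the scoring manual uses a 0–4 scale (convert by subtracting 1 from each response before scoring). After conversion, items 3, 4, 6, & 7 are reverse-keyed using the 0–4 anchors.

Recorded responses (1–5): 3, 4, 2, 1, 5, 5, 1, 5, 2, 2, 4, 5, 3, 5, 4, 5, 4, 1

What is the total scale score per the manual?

Convert to 0–4: 2, 3, 1, 0, 4, 4, 0, 4, 1, 1, 3, 4, 2, 4, 3, 4, 3, 0
Reverse-coded (on a 0–4 scale, reversed = 4 − raw):
  item 3: 4 − 1 = 3
  item 4: 4 − 0 = 4
  item 6: 4 − 4 = 0
  item 7: 4 − 0 = 4
Scored: 2, 3, 3, 4, 4, 0, 4, 4, 1, 1, 3, 4, 2, 4, 3, 4, 3, 0
Total = 49

49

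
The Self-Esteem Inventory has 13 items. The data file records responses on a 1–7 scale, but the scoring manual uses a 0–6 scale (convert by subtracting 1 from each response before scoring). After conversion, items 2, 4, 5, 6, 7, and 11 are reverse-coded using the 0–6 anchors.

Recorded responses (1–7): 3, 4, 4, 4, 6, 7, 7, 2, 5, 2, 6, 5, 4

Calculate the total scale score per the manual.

26

Convert to 0–6: 2, 3, 3, 3, 5, 6, 6, 1, 4, 1, 5, 4, 3
Reverse-coded (reversed = (0+6) − raw = 6 − raw):
  item 2: 6 − 3 = 3
  item 4: 6 − 3 = 3
  item 5: 6 − 5 = 1
  item 6: 6 − 6 = 0
  item 7: 6 − 6 = 0
  item 11: 6 − 5 = 1
Scored: 2, 3, 3, 3, 1, 0, 0, 1, 4, 1, 1, 4, 3
Total = 26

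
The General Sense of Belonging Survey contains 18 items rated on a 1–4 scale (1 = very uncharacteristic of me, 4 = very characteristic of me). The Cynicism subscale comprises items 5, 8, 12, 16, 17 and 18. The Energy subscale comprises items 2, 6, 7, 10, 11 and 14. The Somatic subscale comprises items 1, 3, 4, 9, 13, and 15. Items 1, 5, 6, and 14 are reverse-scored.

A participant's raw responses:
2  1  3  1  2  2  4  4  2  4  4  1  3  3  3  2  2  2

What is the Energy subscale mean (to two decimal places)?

Energy items: 2, 6, 7, 10, 11, 14.
Of these, items 6 and 14 are reverse-scored; reverse-coded value = 5 − response.
  item 2: 1
  item 6: 5 − 2 = 3
  item 7: 4
  item 10: 4
  item 11: 4
  item 14: 5 − 3 = 2
Sum = 1 + 3 + 4 + 4 + 4 + 2 = 18
Mean = 18 / 6 = 3.00

3.00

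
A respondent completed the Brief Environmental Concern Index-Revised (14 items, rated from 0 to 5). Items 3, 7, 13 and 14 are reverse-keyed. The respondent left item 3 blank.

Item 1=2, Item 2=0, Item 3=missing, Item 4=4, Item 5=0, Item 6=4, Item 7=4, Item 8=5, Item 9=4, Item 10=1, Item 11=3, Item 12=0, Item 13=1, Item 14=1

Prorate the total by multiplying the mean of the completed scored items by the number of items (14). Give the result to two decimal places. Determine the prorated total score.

Reverse-coded (on a 0–5 scale, reversed = 5 − raw):
  item 7: 5 − 4 = 1
  item 13: 5 − 1 = 4
  item 14: 5 − 1 = 4
Completed scored items (13 of 14): 2, 0, 4, 0, 4, 1, 5, 4, 1, 3, 0, 4, 4; sum = 32.
Person mean = 32 / 13 ≈ 2.4615
Prorated total = (32 / 13) × 14 = 34.46 (to 2 dp)

34.46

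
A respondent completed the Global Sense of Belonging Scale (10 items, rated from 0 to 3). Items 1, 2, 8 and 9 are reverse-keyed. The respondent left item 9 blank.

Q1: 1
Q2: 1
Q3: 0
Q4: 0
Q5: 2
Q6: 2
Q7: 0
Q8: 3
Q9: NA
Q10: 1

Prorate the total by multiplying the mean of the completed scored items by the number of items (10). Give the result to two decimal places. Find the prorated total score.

Reverse-coded (on a 0–3 scale, reversed = 3 − raw):
  item 1: 3 − 1 = 2
  item 2: 3 − 1 = 2
  item 8: 3 − 3 = 0
Completed scored items (9 of 10): 2, 2, 0, 0, 2, 2, 0, 0, 1; sum = 9.
Person mean = 9 / 9 ≈ 1.0000
Prorated total = (9 / 9) × 10 = 10.00 (to 2 dp)

10.00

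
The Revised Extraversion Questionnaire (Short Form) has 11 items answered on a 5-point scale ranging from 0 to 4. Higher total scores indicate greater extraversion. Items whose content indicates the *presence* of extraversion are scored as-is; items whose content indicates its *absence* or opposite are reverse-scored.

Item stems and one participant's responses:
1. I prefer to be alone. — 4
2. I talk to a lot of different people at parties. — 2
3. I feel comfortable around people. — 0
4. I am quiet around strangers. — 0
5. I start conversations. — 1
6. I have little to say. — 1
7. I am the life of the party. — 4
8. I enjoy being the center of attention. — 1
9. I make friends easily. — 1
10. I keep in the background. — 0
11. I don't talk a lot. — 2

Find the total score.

Items 1, 4, 6, 10, 11 describe the absence/opposite of extraversion → reverse-score.
on a 0–4 scale, reversed = 4 − raw.
  item 1: 4 − 4 = 0
  item 2: 2
  item 3: 0
  item 4: 4 − 0 = 4
  item 5: 1
  item 6: 4 − 1 = 3
  item 7: 4
  item 8: 1
  item 9: 1
  item 10: 4 − 0 = 4
  item 11: 4 − 2 = 2
Total = 0 + 2 + 0 + 4 + 1 + 3 + 4 + 1 + 1 + 4 + 2 = 22

22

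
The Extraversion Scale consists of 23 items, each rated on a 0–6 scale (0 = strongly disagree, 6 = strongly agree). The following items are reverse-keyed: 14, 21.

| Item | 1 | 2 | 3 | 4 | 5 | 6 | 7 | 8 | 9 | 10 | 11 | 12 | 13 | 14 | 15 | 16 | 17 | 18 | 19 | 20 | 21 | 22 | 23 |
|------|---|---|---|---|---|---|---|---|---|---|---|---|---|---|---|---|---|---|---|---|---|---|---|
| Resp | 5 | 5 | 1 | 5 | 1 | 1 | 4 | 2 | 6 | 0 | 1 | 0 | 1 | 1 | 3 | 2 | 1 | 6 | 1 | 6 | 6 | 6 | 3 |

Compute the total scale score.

Apply reverse scoring (reversed = (0+6) − raw = 6 − raw):
  item 14: 6 − 1 = 5
  item 21: 6 − 6 = 0
Scored responses: 5, 5, 1, 5, 1, 1, 4, 2, 6, 0, 1, 0, 1, 5, 3, 2, 1, 6, 1, 6, 0, 6, 3
Total = 5 + 5 + 1 + 5 + 1 + 1 + 4 + 2 + 6 + 0 + 1 + 0 + 1 + 5 + 3 + 2 + 1 + 6 + 1 + 6 + 0 + 6 + 3 = 65

65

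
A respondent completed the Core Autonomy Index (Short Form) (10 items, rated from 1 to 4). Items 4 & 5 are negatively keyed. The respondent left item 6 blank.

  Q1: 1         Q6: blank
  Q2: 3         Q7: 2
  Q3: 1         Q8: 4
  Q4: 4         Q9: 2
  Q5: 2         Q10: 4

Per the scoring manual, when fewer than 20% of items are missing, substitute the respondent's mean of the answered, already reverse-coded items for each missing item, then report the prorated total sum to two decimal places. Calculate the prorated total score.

Reverse-coded (reversed = (1+4) − raw = 5 − raw):
  item 4: 5 − 4 = 1
  item 5: 5 − 2 = 3
Completed scored items (9 of 10): 1, 3, 1, 1, 3, 2, 4, 2, 4; sum = 21.
Person mean = 21 / 9 ≈ 2.3333
Prorated total = (21 / 9) × 10 = 23.33 (to 2 dp)

23.33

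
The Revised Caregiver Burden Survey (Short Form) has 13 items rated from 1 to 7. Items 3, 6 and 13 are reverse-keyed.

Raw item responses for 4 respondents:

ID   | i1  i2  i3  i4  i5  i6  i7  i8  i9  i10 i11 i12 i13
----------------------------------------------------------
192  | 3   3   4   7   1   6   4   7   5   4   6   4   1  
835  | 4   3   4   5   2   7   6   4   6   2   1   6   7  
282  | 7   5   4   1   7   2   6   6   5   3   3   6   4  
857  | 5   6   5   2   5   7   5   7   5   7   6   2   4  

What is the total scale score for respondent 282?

Respondent 282 raw: 7, 5, 4, 1, 7, 2, 6, 6, 5, 3, 3, 6, 4.
Reverse-coded (reverse-coded value = 8 − response):
  item 1: 7
  item 2: 5
  item 3: 8 − 4 = 4
  item 4: 1
  item 5: 7
  item 6: 8 − 2 = 6
  item 7: 6
  item 8: 6
  item 9: 5
  item 10: 3
  item 11: 3
  item 12: 6
  item 13: 8 − 4 = 4
Sum = 7 + 5 + 4 + 1 + 7 + 6 + 6 + 6 + 5 + 3 + 3 + 6 + 4 = 63

63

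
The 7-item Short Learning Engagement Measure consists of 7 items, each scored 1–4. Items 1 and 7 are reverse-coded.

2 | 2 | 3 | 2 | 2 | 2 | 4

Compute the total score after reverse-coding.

Raw sum = 17. Reverse-coded items: 1, 7; their raw sum = 6.
Each reversal replaces raw with 5 − raw, changing the total by 5 − 2·raw per item.
Total = 17 + 2·5 − 2·6 = 17 + 10 − 12 = 15

15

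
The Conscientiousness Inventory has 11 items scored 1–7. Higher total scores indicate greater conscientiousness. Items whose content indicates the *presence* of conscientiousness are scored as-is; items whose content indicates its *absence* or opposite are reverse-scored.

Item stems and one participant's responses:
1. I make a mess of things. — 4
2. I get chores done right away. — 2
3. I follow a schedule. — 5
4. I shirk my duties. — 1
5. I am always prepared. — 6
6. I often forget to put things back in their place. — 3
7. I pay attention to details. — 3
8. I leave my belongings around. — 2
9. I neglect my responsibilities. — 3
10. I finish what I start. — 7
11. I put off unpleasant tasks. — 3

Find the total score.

55

Items 1, 4, 6, 8, 9, 11 describe the absence/opposite of conscientiousness → reverse-score.
reverse-coded value = 8 − response.
  item 1: 8 − 4 = 4
  item 2: 2
  item 3: 5
  item 4: 8 − 1 = 7
  item 5: 6
  item 6: 8 − 3 = 5
  item 7: 3
  item 8: 8 − 2 = 6
  item 9: 8 − 3 = 5
  item 10: 7
  item 11: 8 − 3 = 5
Total = 4 + 2 + 5 + 7 + 6 + 5 + 3 + 6 + 5 + 7 + 5 = 55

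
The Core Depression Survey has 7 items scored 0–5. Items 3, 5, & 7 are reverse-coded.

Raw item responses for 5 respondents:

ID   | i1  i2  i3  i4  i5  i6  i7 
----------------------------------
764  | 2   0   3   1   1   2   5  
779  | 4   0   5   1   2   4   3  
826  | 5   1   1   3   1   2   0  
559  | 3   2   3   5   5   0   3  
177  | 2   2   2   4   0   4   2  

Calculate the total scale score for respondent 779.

14

Respondent 779 raw: 4, 0, 5, 1, 2, 4, 3.
Reverse-coded (reversed = (0+5) − raw = 5 − raw):
  item 1: 4
  item 2: 0
  item 3: 5 − 5 = 0
  item 4: 1
  item 5: 5 − 2 = 3
  item 6: 4
  item 7: 5 − 3 = 2
Sum = 4 + 0 + 0 + 1 + 3 + 4 + 2 = 14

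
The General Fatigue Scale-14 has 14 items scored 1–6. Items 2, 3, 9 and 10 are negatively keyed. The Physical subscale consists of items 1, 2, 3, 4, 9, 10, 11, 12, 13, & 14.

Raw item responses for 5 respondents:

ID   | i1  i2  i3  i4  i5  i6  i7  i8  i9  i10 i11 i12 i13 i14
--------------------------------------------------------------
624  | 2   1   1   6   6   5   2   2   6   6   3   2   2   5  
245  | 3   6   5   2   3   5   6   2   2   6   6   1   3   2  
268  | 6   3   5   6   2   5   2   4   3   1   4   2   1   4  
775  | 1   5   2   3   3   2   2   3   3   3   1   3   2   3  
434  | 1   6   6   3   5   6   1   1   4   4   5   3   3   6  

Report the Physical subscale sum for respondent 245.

Respondent 245 raw: 3, 6, 5, 2, 3, 5, 6, 2, 2, 6, 6, 1, 3, 2.
Physical items: 1, 2, 3, 4, 9, 10, 11, 12, 13, 14.
Reverse-coded (on a 1–6 scale, reversed = 7 − raw):
  item 1: 3
  item 2: 7 − 6 = 1
  item 3: 7 − 5 = 2
  item 4: 2
  item 9: 7 − 2 = 5
  item 10: 7 − 6 = 1
  item 11: 6
  item 12: 1
  item 13: 3
  item 14: 2
Sum = 3 + 1 + 2 + 2 + 5 + 1 + 6 + 1 + 3 + 2 = 26

26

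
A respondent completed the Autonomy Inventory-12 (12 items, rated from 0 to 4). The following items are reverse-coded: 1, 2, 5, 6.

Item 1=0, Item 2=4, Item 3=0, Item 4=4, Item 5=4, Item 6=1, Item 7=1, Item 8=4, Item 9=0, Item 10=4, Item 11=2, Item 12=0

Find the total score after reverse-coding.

22

Reverse-coded items (on a 0–4 scale, reversed = 4 − raw):
  item 1: 4 − 0 = 4
  item 2: 4 − 4 = 0
  item 5: 4 − 4 = 0
  item 6: 4 − 1 = 3
Scored responses: 4, 0, 0, 4, 0, 3, 1, 4, 0, 4, 2, 0
Total = 4 + 0 + 0 + 4 + 0 + 3 + 1 + 4 + 0 + 4 + 2 + 0 = 22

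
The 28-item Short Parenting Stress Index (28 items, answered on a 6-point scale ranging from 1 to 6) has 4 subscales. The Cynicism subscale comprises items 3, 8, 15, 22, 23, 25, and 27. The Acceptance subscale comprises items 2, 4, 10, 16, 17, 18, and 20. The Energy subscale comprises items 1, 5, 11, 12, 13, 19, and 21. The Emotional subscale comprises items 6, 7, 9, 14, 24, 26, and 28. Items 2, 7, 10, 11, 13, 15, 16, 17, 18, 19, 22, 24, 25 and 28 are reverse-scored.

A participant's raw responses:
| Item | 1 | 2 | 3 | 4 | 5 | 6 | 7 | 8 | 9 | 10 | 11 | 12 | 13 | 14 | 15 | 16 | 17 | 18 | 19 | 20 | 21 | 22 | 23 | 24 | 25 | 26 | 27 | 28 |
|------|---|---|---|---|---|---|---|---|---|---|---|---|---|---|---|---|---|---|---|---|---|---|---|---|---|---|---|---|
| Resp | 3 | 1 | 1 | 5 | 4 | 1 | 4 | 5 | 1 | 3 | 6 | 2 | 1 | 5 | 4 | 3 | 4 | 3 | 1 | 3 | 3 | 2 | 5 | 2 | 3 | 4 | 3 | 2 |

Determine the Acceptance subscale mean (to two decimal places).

4.14

Acceptance items: 2, 4, 10, 16, 17, 18, 20.
Of these, items 2, 10, 16, 17 and 18 are reverse-scored; reversed = (1+6) − raw = 7 − raw.
  item 2: 7 − 1 = 6
  item 4: 5
  item 10: 7 − 3 = 4
  item 16: 7 − 3 = 4
  item 17: 7 − 4 = 3
  item 18: 7 − 3 = 4
  item 20: 3
Sum = 6 + 5 + 4 + 4 + 3 + 4 + 3 = 29
Mean = 29 / 7 = 4.14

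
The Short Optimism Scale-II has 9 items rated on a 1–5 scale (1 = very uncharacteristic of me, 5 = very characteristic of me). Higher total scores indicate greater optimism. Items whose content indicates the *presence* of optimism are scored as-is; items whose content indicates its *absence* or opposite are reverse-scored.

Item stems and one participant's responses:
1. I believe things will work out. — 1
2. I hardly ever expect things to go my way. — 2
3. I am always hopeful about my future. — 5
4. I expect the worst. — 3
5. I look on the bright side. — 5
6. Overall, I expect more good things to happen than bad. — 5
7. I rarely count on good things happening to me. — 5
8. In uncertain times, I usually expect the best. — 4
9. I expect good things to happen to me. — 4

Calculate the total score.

Items 2, 4, 7 describe the absence/opposite of optimism → reverse-score.
reverse-coded value = 6 − response.
  item 1: 1
  item 2: 6 − 2 = 4
  item 3: 5
  item 4: 6 − 3 = 3
  item 5: 5
  item 6: 5
  item 7: 6 − 5 = 1
  item 8: 4
  item 9: 4
Total = 1 + 4 + 5 + 3 + 5 + 5 + 1 + 4 + 4 = 32

32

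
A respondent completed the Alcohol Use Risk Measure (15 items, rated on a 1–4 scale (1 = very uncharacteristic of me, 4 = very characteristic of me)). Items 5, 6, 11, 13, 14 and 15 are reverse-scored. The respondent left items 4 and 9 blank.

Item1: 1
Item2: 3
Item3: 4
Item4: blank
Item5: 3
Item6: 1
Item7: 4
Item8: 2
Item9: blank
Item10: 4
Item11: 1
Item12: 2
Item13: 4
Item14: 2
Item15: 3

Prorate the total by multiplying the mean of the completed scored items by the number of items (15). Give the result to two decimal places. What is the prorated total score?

Reverse-coded (reversed = (1+4) − raw = 5 − raw):
  item 5: 5 − 3 = 2
  item 6: 5 − 1 = 4
  item 11: 5 − 1 = 4
  item 13: 5 − 4 = 1
  item 14: 5 − 2 = 3
  item 15: 5 − 3 = 2
Completed scored items (13 of 15): 1, 3, 4, 2, 4, 4, 2, 4, 4, 2, 1, 3, 2; sum = 36.
Person mean = 36 / 13 ≈ 2.7692
Prorated total = (36 / 13) × 15 = 41.54 (to 2 dp)

41.54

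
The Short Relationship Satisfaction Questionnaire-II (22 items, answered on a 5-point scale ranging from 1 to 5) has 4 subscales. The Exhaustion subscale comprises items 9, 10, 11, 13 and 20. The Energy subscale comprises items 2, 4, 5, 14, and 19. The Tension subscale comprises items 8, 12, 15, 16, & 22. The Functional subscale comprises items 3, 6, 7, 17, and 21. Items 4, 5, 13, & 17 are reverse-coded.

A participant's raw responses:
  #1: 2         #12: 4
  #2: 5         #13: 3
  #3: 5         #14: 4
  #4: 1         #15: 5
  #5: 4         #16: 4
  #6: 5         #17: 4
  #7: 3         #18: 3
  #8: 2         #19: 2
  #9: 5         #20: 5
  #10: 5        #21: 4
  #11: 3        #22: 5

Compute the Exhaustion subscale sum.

Exhaustion items: 9, 10, 11, 13, 20.
Of these, item 13 is reverse-coded; on a 1–5 scale, reversed = 6 − raw.
  item 9: 5
  item 10: 5
  item 11: 3
  item 13: 6 − 3 = 3
  item 20: 5
Sum = 5 + 5 + 3 + 3 + 5 = 21

21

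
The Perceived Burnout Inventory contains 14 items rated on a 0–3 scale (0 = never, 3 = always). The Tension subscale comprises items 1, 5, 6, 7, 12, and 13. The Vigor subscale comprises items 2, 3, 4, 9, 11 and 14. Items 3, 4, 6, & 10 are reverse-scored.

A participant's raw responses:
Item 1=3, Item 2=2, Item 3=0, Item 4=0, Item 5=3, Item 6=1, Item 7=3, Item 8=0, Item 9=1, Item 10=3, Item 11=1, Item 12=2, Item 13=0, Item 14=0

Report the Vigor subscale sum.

Vigor items: 2, 3, 4, 9, 11, 14.
Of these, items 3 and 4 are reverse-scored; reverse-coded value = 3 − response.
  item 2: 2
  item 3: 3 − 0 = 3
  item 4: 3 − 0 = 3
  item 9: 1
  item 11: 1
  item 14: 0
Sum = 2 + 3 + 3 + 1 + 1 + 0 = 10

10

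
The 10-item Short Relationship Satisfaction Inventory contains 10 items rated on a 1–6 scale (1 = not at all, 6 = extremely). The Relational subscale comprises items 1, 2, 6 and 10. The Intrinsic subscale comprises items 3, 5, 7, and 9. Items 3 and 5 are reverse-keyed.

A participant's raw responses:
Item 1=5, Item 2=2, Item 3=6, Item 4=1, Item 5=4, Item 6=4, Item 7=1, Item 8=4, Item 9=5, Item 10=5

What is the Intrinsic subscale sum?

Intrinsic items: 3, 5, 7, 9.
Of these, items 3 and 5 are reverse-keyed; on a 1–6 scale, reversed = 7 − raw.
  item 3: 7 − 6 = 1
  item 5: 7 − 4 = 3
  item 7: 1
  item 9: 5
Sum = 1 + 3 + 1 + 5 = 10

10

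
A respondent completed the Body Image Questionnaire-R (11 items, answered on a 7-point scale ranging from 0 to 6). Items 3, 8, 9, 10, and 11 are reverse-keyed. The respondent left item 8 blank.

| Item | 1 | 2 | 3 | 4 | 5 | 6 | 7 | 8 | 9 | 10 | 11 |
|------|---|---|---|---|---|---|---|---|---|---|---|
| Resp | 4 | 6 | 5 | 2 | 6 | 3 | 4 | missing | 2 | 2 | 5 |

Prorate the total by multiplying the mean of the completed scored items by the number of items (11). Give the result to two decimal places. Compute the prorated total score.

Reverse-coded (reverse-coded value = 6 − response):
  item 3: 6 − 5 = 1
  item 9: 6 − 2 = 4
  item 10: 6 − 2 = 4
  item 11: 6 − 5 = 1
Completed scored items (10 of 11): 4, 6, 1, 2, 6, 3, 4, 4, 4, 1; sum = 35.
Person mean = 35 / 10 ≈ 3.5000
Prorated total = (35 / 10) × 11 = 38.50 (to 2 dp)

38.50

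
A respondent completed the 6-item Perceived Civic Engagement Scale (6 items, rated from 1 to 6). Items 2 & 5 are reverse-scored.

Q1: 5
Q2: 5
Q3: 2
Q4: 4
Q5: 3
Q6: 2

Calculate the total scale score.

Raw sum = 21. Reverse-scored items: 2, 5; their raw sum = 8.
Each reversal replaces raw with 7 − raw, changing the total by 7 − 2·raw per item.
Total = 21 + 2·7 − 2·8 = 21 + 14 − 16 = 19

19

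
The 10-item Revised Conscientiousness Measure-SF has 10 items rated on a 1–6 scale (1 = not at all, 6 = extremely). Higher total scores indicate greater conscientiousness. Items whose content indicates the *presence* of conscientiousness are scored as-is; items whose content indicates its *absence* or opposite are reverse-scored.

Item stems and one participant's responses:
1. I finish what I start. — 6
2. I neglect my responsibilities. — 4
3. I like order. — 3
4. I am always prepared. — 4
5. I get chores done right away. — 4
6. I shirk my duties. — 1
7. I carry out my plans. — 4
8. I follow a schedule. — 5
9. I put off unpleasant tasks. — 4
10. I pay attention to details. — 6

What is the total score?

44

Items 2, 6, 9 describe the absence/opposite of conscientiousness → reverse-score.
on a 1–6 scale, reversed = 7 − raw.
  item 1: 6
  item 2: 7 − 4 = 3
  item 3: 3
  item 4: 4
  item 5: 4
  item 6: 7 − 1 = 6
  item 7: 4
  item 8: 5
  item 9: 7 − 4 = 3
  item 10: 6
Total = 6 + 3 + 3 + 4 + 4 + 6 + 4 + 5 + 3 + 6 = 44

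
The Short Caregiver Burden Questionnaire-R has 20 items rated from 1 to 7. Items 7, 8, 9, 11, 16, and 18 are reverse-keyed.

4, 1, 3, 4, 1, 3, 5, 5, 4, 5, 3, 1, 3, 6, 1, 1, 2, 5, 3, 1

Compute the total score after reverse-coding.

63

Raw sum = 61. Reverse-keyed items: 7, 8, 9, 11, 16, 18; their raw sum = 23.
Each reversal replaces raw with 8 − raw, changing the total by 8 − 2·raw per item.
Total = 61 + 6·8 − 2·23 = 61 + 48 − 46 = 63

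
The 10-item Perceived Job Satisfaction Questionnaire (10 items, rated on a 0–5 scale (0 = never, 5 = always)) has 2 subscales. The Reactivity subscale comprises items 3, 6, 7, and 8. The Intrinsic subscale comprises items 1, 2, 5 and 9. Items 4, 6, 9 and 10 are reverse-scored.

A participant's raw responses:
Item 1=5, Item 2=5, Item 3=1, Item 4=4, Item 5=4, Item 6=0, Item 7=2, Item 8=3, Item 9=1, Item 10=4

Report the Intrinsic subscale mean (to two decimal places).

4.50

Intrinsic items: 1, 2, 5, 9.
Of these, item 9 is reverse-scored; reversed = (0+5) − raw = 5 − raw.
  item 1: 5
  item 2: 5
  item 5: 4
  item 9: 5 − 1 = 4
Sum = 5 + 5 + 4 + 4 = 18
Mean = 18 / 4 = 4.50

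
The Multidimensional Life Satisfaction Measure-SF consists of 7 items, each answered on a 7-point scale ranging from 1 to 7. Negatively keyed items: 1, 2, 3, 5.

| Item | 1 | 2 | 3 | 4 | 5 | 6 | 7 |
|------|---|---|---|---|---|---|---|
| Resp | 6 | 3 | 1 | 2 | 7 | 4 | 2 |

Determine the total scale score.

23

Apply reverse scoring (on a 1–7 scale, reversed = 8 − raw):
  item 1: 8 − 6 = 2
  item 2: 8 − 3 = 5
  item 3: 8 − 1 = 7
  item 5: 8 − 7 = 1
Scored responses: 2, 5, 7, 2, 1, 4, 2
Total = 2 + 5 + 7 + 2 + 1 + 4 + 2 = 23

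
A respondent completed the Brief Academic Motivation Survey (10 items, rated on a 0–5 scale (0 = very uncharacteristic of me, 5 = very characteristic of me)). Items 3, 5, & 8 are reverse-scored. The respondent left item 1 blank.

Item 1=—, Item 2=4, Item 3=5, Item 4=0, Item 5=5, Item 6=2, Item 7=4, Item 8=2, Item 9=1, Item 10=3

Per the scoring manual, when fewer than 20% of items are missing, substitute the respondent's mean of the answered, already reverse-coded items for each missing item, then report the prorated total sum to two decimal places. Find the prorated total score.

Reverse-coded (reverse-coded value = 5 − response):
  item 3: 5 − 5 = 0
  item 5: 5 − 5 = 0
  item 8: 5 − 2 = 3
Completed scored items (9 of 10): 4, 0, 0, 0, 2, 4, 3, 1, 3; sum = 17.
Person mean = 17 / 9 ≈ 1.8889
Prorated total = (17 / 9) × 10 = 18.89 (to 2 dp)

18.89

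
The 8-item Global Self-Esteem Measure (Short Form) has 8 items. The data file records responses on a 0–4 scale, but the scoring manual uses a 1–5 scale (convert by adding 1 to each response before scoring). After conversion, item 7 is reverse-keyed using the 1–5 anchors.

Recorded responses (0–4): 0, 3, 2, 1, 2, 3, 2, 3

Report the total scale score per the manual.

24

Convert to 1–5: 1, 4, 3, 2, 3, 4, 3, 4
Reverse-coded (reversed = (1+5) − raw = 6 − raw):
  item 7: 6 − 3 = 3
Scored: 1, 4, 3, 2, 3, 4, 3, 4
Total = 24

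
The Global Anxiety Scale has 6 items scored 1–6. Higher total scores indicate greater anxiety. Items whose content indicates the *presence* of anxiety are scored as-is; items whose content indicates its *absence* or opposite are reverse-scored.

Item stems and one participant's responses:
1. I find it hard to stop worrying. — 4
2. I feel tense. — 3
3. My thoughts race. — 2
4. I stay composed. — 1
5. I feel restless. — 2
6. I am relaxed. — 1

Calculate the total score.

23

Items 4, 6 describe the absence/opposite of anxiety → reverse-score.
on a 1–6 scale, reversed = 7 − raw.
  item 1: 4
  item 2: 3
  item 3: 2
  item 4: 7 − 1 = 6
  item 5: 2
  item 6: 7 − 1 = 6
Total = 4 + 3 + 2 + 6 + 2 + 6 = 23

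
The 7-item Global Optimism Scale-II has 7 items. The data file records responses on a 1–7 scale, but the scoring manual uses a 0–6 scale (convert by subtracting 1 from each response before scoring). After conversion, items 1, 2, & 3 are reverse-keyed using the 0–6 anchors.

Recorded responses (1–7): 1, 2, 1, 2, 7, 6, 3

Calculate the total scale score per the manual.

31

Convert to 0–6: 0, 1, 0, 1, 6, 5, 2
Reverse-coded (reversed = (0+6) − raw = 6 − raw):
  item 1: 6 − 0 = 6
  item 2: 6 − 1 = 5
  item 3: 6 − 0 = 6
Scored: 6, 5, 6, 1, 6, 5, 2
Total = 31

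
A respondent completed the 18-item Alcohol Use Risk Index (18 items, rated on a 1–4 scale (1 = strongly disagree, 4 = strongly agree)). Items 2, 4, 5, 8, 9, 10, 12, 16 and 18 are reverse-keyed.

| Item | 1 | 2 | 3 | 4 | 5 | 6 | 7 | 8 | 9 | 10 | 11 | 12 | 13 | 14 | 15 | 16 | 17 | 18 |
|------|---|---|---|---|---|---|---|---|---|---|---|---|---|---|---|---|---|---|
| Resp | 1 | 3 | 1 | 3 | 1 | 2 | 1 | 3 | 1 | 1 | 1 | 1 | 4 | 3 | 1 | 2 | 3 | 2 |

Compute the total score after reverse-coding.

45

Reverse-keyed items use 5 − raw:
  item 2: 5 − 3 = 2
  item 4: 5 − 3 = 2
  item 5: 5 − 1 = 4
  item 8: 5 − 3 = 2
  item 9: 5 − 1 = 4
  item 10: 5 − 1 = 4
  item 12: 5 − 1 = 4
  item 16: 5 − 2 = 3
  item 18: 5 − 2 = 3
Scored responses: 1, 2, 1, 2, 4, 2, 1, 2, 4, 4, 1, 4, 4, 3, 1, 3, 3, 3
Total = 1 + 2 + 1 + 2 + 4 + 2 + 1 + 2 + 4 + 4 + 1 + 4 + 4 + 3 + 1 + 3 + 3 + 3 = 45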